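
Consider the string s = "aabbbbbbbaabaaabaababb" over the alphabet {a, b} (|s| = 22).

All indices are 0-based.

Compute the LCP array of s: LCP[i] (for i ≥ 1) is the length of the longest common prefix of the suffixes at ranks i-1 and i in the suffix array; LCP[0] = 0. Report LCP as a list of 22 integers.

rank | idx | suffix
   0 |  12 | aaabaababb
   1 |   9 | aabaaabaababb
   2 |  13 | aabaababb
   3 |  16 | aababb
   4 |   0 | aabbbbbbbaabaaabaababb
   5 |  10 | abaaabaababb
   6 |  14 | abaababb
   7 |  17 | ababb
   8 |  19 | abb
   9 |   1 | abbbbbbbaabaaabaababb
  10 |  21 | b
  11 |  11 | baaabaababb
  12 |   8 | baabaaabaababb
  13 |  15 | baababb
  14 |  18 | babb
  15 |  20 | bb
  16 |   7 | bbaabaaabaababb
  17 |   6 | bbbaabaaabaababb
  18 |   5 | bbbbaabaaabaababb
  19 |   4 | bbbbbaabaaabaababb
  20 |   3 | bbbbbbaabaaabaababb
  21 |   2 | bbbbbbbaabaaabaababb

SA = [12, 9, 13, 16, 0, 10, 14, 17, 19, 1, 21, 11, 8, 15, 18, 20, 7, 6, 5, 4, 3, 2]
rank  pair      lcp
   1  s[12:],s[9:]  2  'aa'
   2  s[9:],s[13:]  5  'aabaa'
   3  s[13:],s[16:]  4  'aaba'
   4  s[16:],s[0:]  3  'aab'
   5  s[0:],s[10:]  1  'a'
   6  s[10:],s[14:]  4  'abaa'
   7  s[14:],s[17:]  3  'aba'
   8  s[17:],s[19:]  2  'ab'
   9  s[19:],s[1:]  3  'abb'
  10  s[1:],s[21:]  0  ''
  11  s[21:],s[11:]  1  'b'
  12  s[11:],s[8:]  3  'baa'
  13  s[8:],s[15:]  5  'baaba'
  14  s[15:],s[18:]  2  'ba'
  15  s[18:],s[20:]  1  'b'
  16  s[20:],s[7:]  2  'bb'
  17  s[7:],s[6:]  2  'bb'
  18  s[6:],s[5:]  3  'bbb'
  19  s[5:],s[4:]  4  'bbbb'
  20  s[4:],s[3:]  5  'bbbbb'
  21  s[3:],s[2:]  6  'bbbbbb'

[0, 2, 5, 4, 3, 1, 4, 3, 2, 3, 0, 1, 3, 5, 2, 1, 2, 2, 3, 4, 5, 6]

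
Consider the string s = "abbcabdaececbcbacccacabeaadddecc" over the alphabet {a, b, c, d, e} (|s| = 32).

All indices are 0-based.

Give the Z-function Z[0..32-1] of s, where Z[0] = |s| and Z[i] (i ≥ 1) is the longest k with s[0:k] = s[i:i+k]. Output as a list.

[32, 0, 0, 0, 2, 0, 0, 1, 0, 0, 0, 0, 0, 0, 0, 1, 0, 0, 0, 1, 0, 2, 0, 0, 1, 1, 0, 0, 0, 0, 0, 0]

Z[0]=32
i=1: fresh scan; Z[1]=0
i=2: fresh scan; Z[2]=0
i=3: fresh scan; Z[3]=0
i=4: fresh scan; Z[4]=2 scan→box=[4,6)
i=5: min(r-i=1, Z[1]=0)=0; Z[5]=0
i=6: fresh scan; Z[6]=0
i=7: fresh scan; Z[7]=1 scan→box=[7,8)
i=8: fresh scan; Z[8]=0
i=9: fresh scan; Z[9]=0
i=10: fresh scan; Z[10]=0
i=11: fresh scan; Z[11]=0
i=12: fresh scan; Z[12]=0
i=13: fresh scan; Z[13]=0
i=14: fresh scan; Z[14]=0
i=15: fresh scan; Z[15]=1 scan→box=[15,16)
i=16: fresh scan; Z[16]=0
i=17: fresh scan; Z[17]=0
i=18: fresh scan; Z[18]=0
i=19: fresh scan; Z[19]=1 scan→box=[19,20)
i=20: fresh scan; Z[20]=0
i=21: fresh scan; Z[21]=2 scan→box=[21,23)
i=22: min(r-i=1, Z[1]=0)=0; Z[22]=0
i=23: fresh scan; Z[23]=0
i=24: fresh scan; Z[24]=1 scan→box=[24,25)
i=25: fresh scan; Z[25]=1 scan→box=[25,26)
i=26: fresh scan; Z[26]=0
i=27: fresh scan; Z[27]=0
i=28: fresh scan; Z[28]=0
i=29: fresh scan; Z[29]=0
i=30: fresh scan; Z[30]=0
i=31: fresh scan; Z[31]=0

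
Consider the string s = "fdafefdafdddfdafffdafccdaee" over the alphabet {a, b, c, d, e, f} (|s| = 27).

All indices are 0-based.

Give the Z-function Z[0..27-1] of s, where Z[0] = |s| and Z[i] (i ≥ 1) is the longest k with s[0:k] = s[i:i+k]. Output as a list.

Z[0]=27
i=1: outside box; Z[1]=0
i=2: outside box; Z[2]=0
i=3: outside box; Z[3]=1 grow→box=[3,4)
i=4: outside box; Z[4]=0
i=5: outside box; Z[5]=4 grow→box=[5,9)
i=6: min(r-i=3, Z[1]=0)=0; Z[6]=0
i=7: min(r-i=2, Z[2]=0)=0; Z[7]=0
i=8: min(r-i=1, Z[3]=1)=1; Z[8]=2 grow→box=[8,10)
i=9: min(r-i=1, Z[1]=0)=0; Z[9]=0
i=10: outside box; Z[10]=0
i=11: outside box; Z[11]=0
i=12: outside box; Z[12]=4 grow→box=[12,16)
i=13: min(r-i=3, Z[1]=0)=0; Z[13]=0
i=14: min(r-i=2, Z[2]=0)=0; Z[14]=0
i=15: min(r-i=1, Z[3]=1)=1; Z[15]=1
i=16: outside box; Z[16]=1 grow→box=[16,17)
i=17: outside box; Z[17]=4 grow→box=[17,21)
i=18: min(r-i=3, Z[1]=0)=0; Z[18]=0
i=19: min(r-i=2, Z[2]=0)=0; Z[19]=0
i=20: min(r-i=1, Z[3]=1)=1; Z[20]=1
i=21: outside box; Z[21]=0
i=22: outside box; Z[22]=0
i=23: outside box; Z[23]=0
i=24: outside box; Z[24]=0
i=25: outside box; Z[25]=0
i=26: outside box; Z[26]=0

[27, 0, 0, 1, 0, 4, 0, 0, 2, 0, 0, 0, 4, 0, 0, 1, 1, 4, 0, 0, 1, 0, 0, 0, 0, 0, 0]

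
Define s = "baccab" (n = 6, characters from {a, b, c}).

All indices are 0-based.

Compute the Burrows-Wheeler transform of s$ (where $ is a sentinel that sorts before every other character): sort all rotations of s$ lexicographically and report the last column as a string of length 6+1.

rank  rotation last
    0  $baccab  b
    1  ab$bacc  c
    2  accab$b  b
    3  b$bacca  a
    4  baccab$  $
    5  cab$bac  c
    6  ccab$ba  a

bcba$ca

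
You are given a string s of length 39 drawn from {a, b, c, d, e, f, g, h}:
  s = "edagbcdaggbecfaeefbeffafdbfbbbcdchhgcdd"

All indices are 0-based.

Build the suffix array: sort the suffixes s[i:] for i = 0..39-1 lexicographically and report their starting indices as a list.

[14, 22, 2, 7, 27, 28, 4, 29, 10, 18, 25, 5, 30, 36, 12, 32, 38, 1, 6, 24, 31, 37, 11, 0, 15, 16, 19, 13, 21, 26, 17, 23, 20, 3, 9, 35, 8, 34, 33]

rank | idx | suffix
   0 |  14 | aeefbeffafdbfbbbcdchhgcdd
   1 |  22 | afdbfbbbcdchhgcdd
   2 |   2 | agbcdaggbecfaeefbeffafdbfbbbcdchhgcdd
   3 |   7 | aggbecfaeefbeffafdbfbbbcdchhgcdd
   4 |  27 | bbbcdchhgcdd
   5 |  28 | bbcdchhgcdd
   6 |   4 | bcdaggbecfaeefbeffafdbfbbbcdchhgcdd
   7 |  29 | bcdchhgcdd
   8 |  10 | becfaeefbeffafdbfbbbcdchhgcdd
   9 |  18 | beffafdbfbbbcdchhgcdd
  10 |  25 | bfbbbcdchhgcdd
  11 |   5 | cdaggbecfaeefbeffafdbfbbbcdchhgcdd
  12 |  30 | cdchhgcdd
  13 |  36 | cdd
  14 |  12 | cfaeefbeffafdbfbbbcdchhgcdd
  15 |  32 | chhgcdd
  16 |  38 | d
  17 |   1 | dagbcdaggbecfaeefbeffafdbfbbbcdchhgcdd
  18 |   6 | daggbecfaeefbeffafdbfbbbcdchhgcdd
  19 |  24 | dbfbbbcdchhgcdd
  20 |  31 | dchhgcdd
  21 |  37 | dd
  22 |  11 | ecfaeefbeffafdbfbbbcdchhgcdd
  23 |   0 | edagbcdaggbecfaeefbeffafdbfbbbcdchhgcdd
  24 |  15 | eefbeffafdbfbbbcdchhgcdd
  25 |  16 | efbeffafdbfbbbcdchhgcdd
  26 |  19 | effafdbfbbbcdchhgcdd
  27 |  13 | faeefbeffafdbfbbbcdchhgcdd
  28 |  21 | fafdbfbbbcdchhgcdd
  29 |  26 | fbbbcdchhgcdd
  30 |  17 | fbeffafdbfbbbcdchhgcdd
  31 |  23 | fdbfbbbcdchhgcdd
  32 |  20 | ffafdbfbbbcdchhgcdd
  33 |   3 | gbcdaggbecfaeefbeffafdbfbbbcdchhgcdd
  34 |   9 | gbecfaeefbeffafdbfbbbcdchhgcdd
  35 |  35 | gcdd
  36 |   8 | ggbecfaeefbeffafdbfbbbcdchhgcdd
  37 |  34 | hgcdd
  38 |  33 | hhgcdd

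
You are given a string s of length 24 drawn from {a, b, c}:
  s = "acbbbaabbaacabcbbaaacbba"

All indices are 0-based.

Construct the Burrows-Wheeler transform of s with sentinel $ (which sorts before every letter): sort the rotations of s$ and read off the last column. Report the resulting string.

rank  rotation                   last
    0  $acbbbaabbaacabcbbaaacbba  a
    1  a$acbbbaabbaacabcbbaaacbb  b
    2  aaacbba$acbbbaabbaacabcbb  b
    3  aabbaacabcbbaaacbba$acbbb  b
    4  aacabcbbaaacbba$acbbbaabb  b
    5  aacbba$acbbbaabbaacabcbba  a
    6  abbaacabcbbaaacbba$acbbba  a
    7  abcbbaaacbba$acbbbaabbaac  c
    8  acabcbbaaacbba$acbbbaabba  a
    9  acbba$acbbbaabbaacabcbbaa  a
   10  acbbbaabbaacabcbbaaacbba$  $
   11  ba$acbbbaabbaacabcbbaaacb  b
   12  baaacbba$acbbbaabbaacabcb  b
   13  baabbaacabcbbaaacbba$acbb  b
   14  baacabcbbaaacbba$acbbbaab  b
   15  bba$acbbbaabbaacabcbbaaac  c
   16  bbaaacbba$acbbbaabbaacabc  c
   17  bbaabbaacabcbbaaacbba$acb  b
   18  bbaacabcbbaaacbba$acbbbaa  a
   19  bbbaabbaacabcbbaaacbba$ac  c
   20  bcbbaaacbba$acbbbaabbaaca  a
   21  cabcbbaaacbba$acbbbaabbaa  a
   22  cbba$acbbbaabbaacabcbbaaa  a
   23  cbbaaacbba$acbbbaabbaacab  b
   24  cbbbaabbaacabcbbaaacbba$a  a

abbbbaacaa$bbbbccbacaaaba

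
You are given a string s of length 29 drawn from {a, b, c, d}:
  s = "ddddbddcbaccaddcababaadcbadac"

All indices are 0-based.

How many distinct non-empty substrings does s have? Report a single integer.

389

sorted suffixes:
  #0 SA[0]=20  'aadcbadac'
  #1 SA[1]=18  'abaadcbadac'
  #2 SA[2]=16  'ababaadcbadac'
  #3 SA[3]=27  'ac'
  #4 SA[4]=9  'accaddcababaadcbadac'
  #5 SA[5]=25  'adac'
  #6 SA[6]=21  'adcbadac'
  #7 SA[7]=12  'addcababaadcbadac'
  #8 SA[8]=19  'baadcbadac'
  #9 SA[9]=17  'babaadcbadac'
  #10 SA[10]=8  'baccaddcababaadcbadac'
  #11 SA[11]=24  'badac'
  #12 SA[12]=4  'bddcbaccaddcababaadcbadac'
  #13 SA[13]=28  'c'
  #14 SA[14]=15  'cababaadcbadac'
  #15 SA[15]=11  'caddcababaadcbadac'
  #16 SA[16]=7  'cbaccaddcababaadcbadac'
  #17 SA[17]=23  'cbadac'
  #18 SA[18]=10  'ccaddcababaadcbadac'
  #19 SA[19]=26  'dac'
  #20 SA[20]=3  'dbddcbaccaddcababaadcbadac'
  #21 SA[21]=14  'dcababaadcbadac'
  #22 SA[22]=6  'dcbaccaddcababaadcbadac'
  #23 SA[23]=22  'dcbadac'
  #24 SA[24]=2  'ddbddcbaccaddcababaadcbadac'
  #25 SA[25]=13  'ddcababaadcbadac'
  #26 SA[26]=5  'ddcbaccaddcababaadcbadac'
  #27 SA[27]=1  'dddbddcbaccaddcababaadcbadac'
  #28 SA[28]=0  'ddddbddcbaccaddcababaadcbadac'

SA = [20, 18, 16, 27, 9, 25, 21, 12, 19, 17, 8, 24, 4, 28, 15, 11, 7, 23, 10, 26, 3, 14, 6, 22, 2, 13, 5, 1, 0]
i: (SA[i-1],SA[i]) lcp shared
  1: (20,18) 1 'a'
  2: (18,16) 3 'aba'
  3: (16,27) 1 'a'
  4: (27,9) 2 'ac'
  5: (9,25) 1 'a'
  6: (25,21) 2 'ad'
  7: (21,12) 2 'ad'
  8: (12,19) 0 ''
  9: (19,17) 2 'ba'
  10: (17,8) 2 'ba'
  11: (8,24) 2 'ba'
  12: (24,4) 1 'b'
  13: (4,28) 0 ''
  14: (28,15) 1 'c'
  15: (15,11) 2 'ca'
  16: (11,7) 1 'c'
  17: (7,23) 3 'cba'
  18: (23,10) 1 'c'
  19: (10,26) 0 ''
  20: (26,3) 1 'd'
  21: (3,14) 1 'd'
  22: (14,6) 2 'dc'
  23: (6,22) 4 'dcba'
  24: (22,2) 1 'd'
  25: (2,13) 2 'dd'
  26: (13,5) 3 'ddc'
  27: (5,1) 2 'dd'
  28: (1,0) 3 'ddd'

n(n+1)/2 = 29·30/2 = 435
Σ LCP = 0 + 1 + 3 + 1 + 2 + 1 + 2 + 2 + 0 + 2 + 2 + 2 + 1 + 0 + 1 + 2 + 1 + 3 + 1 + 0 + 1 + 1 + 2 + 4 + 1 + 2 + 3 + 2 + 3 = 46
distinct = 435 − 46 = 389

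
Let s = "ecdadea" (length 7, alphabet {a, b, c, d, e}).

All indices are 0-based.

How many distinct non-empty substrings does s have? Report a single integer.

25

rank | idx | suffix
   0 |   6 | a
   1 |   3 | adea
   2 |   1 | cdadea
   3 |   2 | dadea
   4 |   4 | dea
   5 |   5 | ea
   6 |   0 | ecdadea

SA = [6, 3, 1, 2, 4, 5, 0]
i: (SA[i-1],SA[i]) lcp shared
  1: (6,3) 1 'a'
  2: (3,1) 0 ''
  3: (1,2) 0 ''
  4: (2,4) 1 'd'
  5: (4,5) 0 ''
  6: (5,0) 1 'e'

n(n+1)/2 = 7·8/2 = 28
Σ LCP = 0 + 1 + 0 + 0 + 1 + 0 + 1 = 3
distinct = 28 − 3 = 25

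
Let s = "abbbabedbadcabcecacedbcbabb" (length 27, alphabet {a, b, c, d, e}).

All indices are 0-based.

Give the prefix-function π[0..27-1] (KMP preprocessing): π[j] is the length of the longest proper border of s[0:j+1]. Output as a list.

[0, 0, 0, 0, 1, 2, 0, 0, 0, 1, 0, 0, 1, 2, 0, 0, 0, 1, 0, 0, 0, 0, 0, 0, 1, 2, 3]

π[0] = 0
j=1 s[j]='b': π[1]=0 (border '')
j=2 s[j]='b': π[2]=0 (border '')
j=3 s[j]='b': π[3]=0 (border '')
j=4 s[j]='a': π[4]=1 (border 'a')
j=5 s[j]='b': π[5]=2 (border 'ab')
j=6 s[j]='e': k: 2→0; π[6]=0 (border '')
j=7 s[j]='d': π[7]=0 (border '')
j=8 s[j]='b': π[8]=0 (border '')
j=9 s[j]='a': π[9]=1 (border 'a')
j=10 s[j]='d': k: 1→0; π[10]=0 (border '')
j=11 s[j]='c': π[11]=0 (border '')
j=12 s[j]='a': π[12]=1 (border 'a')
j=13 s[j]='b': π[13]=2 (border 'ab')
j=14 s[j]='c': k: 2→0; π[14]=0 (border '')
j=15 s[j]='e': π[15]=0 (border '')
j=16 s[j]='c': π[16]=0 (border '')
j=17 s[j]='a': π[17]=1 (border 'a')
j=18 s[j]='c': k: 1→0; π[18]=0 (border '')
j=19 s[j]='e': π[19]=0 (border '')
j=20 s[j]='d': π[20]=0 (border '')
j=21 s[j]='b': π[21]=0 (border '')
j=22 s[j]='c': π[22]=0 (border '')
j=23 s[j]='b': π[23]=0 (border '')
j=24 s[j]='a': π[24]=1 (border 'a')
j=25 s[j]='b': π[25]=2 (border 'ab')
j=26 s[j]='b': π[26]=3 (border 'abb')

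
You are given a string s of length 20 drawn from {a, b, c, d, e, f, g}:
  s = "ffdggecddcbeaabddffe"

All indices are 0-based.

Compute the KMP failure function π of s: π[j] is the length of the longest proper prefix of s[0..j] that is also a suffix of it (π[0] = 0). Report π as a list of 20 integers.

[0, 1, 0, 0, 0, 0, 0, 0, 0, 0, 0, 0, 0, 0, 0, 0, 0, 1, 2, 0]

π[0] = 0
j=1 s[j]='f': π[1]=1 (border 'f')
j=2 s[j]='d': k: 1→0; π[2]=0 (border '')
j=3 s[j]='g': π[3]=0 (border '')
j=4 s[j]='g': π[4]=0 (border '')
j=5 s[j]='e': π[5]=0 (border '')
j=6 s[j]='c': π[6]=0 (border '')
j=7 s[j]='d': π[7]=0 (border '')
j=8 s[j]='d': π[8]=0 (border '')
j=9 s[j]='c': π[9]=0 (border '')
j=10 s[j]='b': π[10]=0 (border '')
j=11 s[j]='e': π[11]=0 (border '')
j=12 s[j]='a': π[12]=0 (border '')
j=13 s[j]='a': π[13]=0 (border '')
j=14 s[j]='b': π[14]=0 (border '')
j=15 s[j]='d': π[15]=0 (border '')
j=16 s[j]='d': π[16]=0 (border '')
j=17 s[j]='f': π[17]=1 (border 'f')
j=18 s[j]='f': π[18]=2 (border 'ff')
j=19 s[j]='e': k: 2→1→0; π[19]=0 (border '')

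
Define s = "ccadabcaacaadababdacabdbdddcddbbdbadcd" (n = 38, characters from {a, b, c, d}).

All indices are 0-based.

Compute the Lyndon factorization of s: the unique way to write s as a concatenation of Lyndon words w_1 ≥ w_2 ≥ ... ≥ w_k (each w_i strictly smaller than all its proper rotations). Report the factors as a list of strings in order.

emit factor 1: 'c' (i=0, period=1)
emit factor 2: 'c' (i=1, period=1)
emit factor 3: 'ad' (i=2, period=2)
emit factor 4: 'abc' (i=4, period=3)
emit factor 5: 'aacaadababdacabdbdddcddbbdbadcd' (i=7, period=31)

["c", "c", "ad", "abc", "aacaadababdacabdbdddcddbbdbadcd"]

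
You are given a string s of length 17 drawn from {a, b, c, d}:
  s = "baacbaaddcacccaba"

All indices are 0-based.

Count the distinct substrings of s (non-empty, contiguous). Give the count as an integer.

rank→(start, suffix):
  0 → (16, 'a')
  1 → (1, 'aacbaaddcacccaba')
  2 → (5, 'aaddcacccaba')
  3 → (14, 'aba')
  4 → (2, 'acbaaddcacccaba')
  5 → (10, 'acccaba')
  6 → (6, 'addcacccaba')
  7 → (15, 'ba')
  8 → (0, 'baacbaaddcacccaba')
  9 → (4, 'baaddcacccaba')
  10 → (13, 'caba')
  11 → (9, 'cacccaba')
  12 → (3, 'cbaaddcacccaba')
  13 → (12, 'ccaba')
  14 → (11, 'cccaba')
  15 → (8, 'dcacccaba')
  16 → (7, 'ddcacccaba')

SA = [16, 1, 5, 14, 2, 10, 6, 15, 0, 4, 13, 9, 3, 12, 11, 8, 7]
rank  pair      lcp
   1  s[16:],s[1:]  1  'a'
   2  s[1:],s[5:]  2  'aa'
   3  s[5:],s[14:]  1  'a'
   4  s[14:],s[2:]  1  'a'
   5  s[2:],s[10:]  2  'ac'
   6  s[10:],s[6:]  1  'a'
   7  s[6:],s[15:]  0  ''
   8  s[15:],s[0:]  2  'ba'
   9  s[0:],s[4:]  3  'baa'
  10  s[4:],s[13:]  0  ''
  11  s[13:],s[9:]  2  'ca'
  12  s[9:],s[3:]  1  'c'
  13  s[3:],s[12:]  1  'c'
  14  s[12:],s[11:]  2  'cc'
  15  s[11:],s[8:]  0  ''
  16  s[8:],s[7:]  1  'd'

n(n+1)/2 = 17·18/2 = 153
Σ LCP = 0 + 1 + 2 + 1 + 1 + 2 + 1 + 0 + 2 + 3 + 0 + 2 + 1 + 1 + 2 + 0 + 1 = 20
distinct = 153 − 20 = 133

133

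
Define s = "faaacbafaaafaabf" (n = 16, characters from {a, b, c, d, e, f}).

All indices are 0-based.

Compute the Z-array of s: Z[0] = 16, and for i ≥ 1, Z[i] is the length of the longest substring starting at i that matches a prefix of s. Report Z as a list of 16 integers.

Z[0]=16
i=1: fresh scan; Z[1]=0
i=2: fresh scan; Z[2]=0
i=3: fresh scan; Z[3]=0
i=4: fresh scan; Z[4]=0
i=5: fresh scan; Z[5]=0
i=6: fresh scan; Z[6]=0
i=7: fresh scan; Z[7]=4 grow→box=[7,11)
i=8: min(r-i=3, Z[1]=0)=0; Z[8]=0
i=9: min(r-i=2, Z[2]=0)=0; Z[9]=0
i=10: min(r-i=1, Z[3]=0)=0; Z[10]=0
i=11: fresh scan; Z[11]=3 grow→box=[11,14)
i=12: min(r-i=2, Z[1]=0)=0; Z[12]=0
i=13: min(r-i=1, Z[2]=0)=0; Z[13]=0
i=14: fresh scan; Z[14]=0
i=15: fresh scan; Z[15]=1 grow→box=[15,16)

[16, 0, 0, 0, 0, 0, 0, 4, 0, 0, 0, 3, 0, 0, 0, 1]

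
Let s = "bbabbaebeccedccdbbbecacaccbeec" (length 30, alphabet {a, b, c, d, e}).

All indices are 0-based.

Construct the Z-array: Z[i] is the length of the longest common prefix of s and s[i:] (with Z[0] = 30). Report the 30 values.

Z[0]=30
i=1: fresh scan; Z[1]=1 extend→box=[1,2)
i=2: fresh scan; Z[2]=0
i=3: fresh scan; Z[3]=3 extend→box=[3,6)
i=4: min(r-i=2, Z[1]=1)=1; Z[4]=1
i=5: min(r-i=1, Z[2]=0)=0; Z[5]=0
i=6: fresh scan; Z[6]=0
i=7: fresh scan; Z[7]=1 extend→box=[7,8)
i=8: fresh scan; Z[8]=0
i=9: fresh scan; Z[9]=0
i=10: fresh scan; Z[10]=0
i=11: fresh scan; Z[11]=0
i=12: fresh scan; Z[12]=0
i=13: fresh scan; Z[13]=0
i=14: fresh scan; Z[14]=0
i=15: fresh scan; Z[15]=0
i=16: fresh scan; Z[16]=2 extend→box=[16,18)
i=17: min(r-i=1, Z[1]=1)=1; Z[17]=2 extend→box=[17,19)
i=18: min(r-i=1, Z[1]=1)=1; Z[18]=1
i=19: fresh scan; Z[19]=0
i=20: fresh scan; Z[20]=0
i=21: fresh scan; Z[21]=0
i=22: fresh scan; Z[22]=0
i=23: fresh scan; Z[23]=0
i=24: fresh scan; Z[24]=0
i=25: fresh scan; Z[25]=0
i=26: fresh scan; Z[26]=1 extend→box=[26,27)
i=27: fresh scan; Z[27]=0
i=28: fresh scan; Z[28]=0
i=29: fresh scan; Z[29]=0

[30, 1, 0, 3, 1, 0, 0, 1, 0, 0, 0, 0, 0, 0, 0, 0, 2, 2, 1, 0, 0, 0, 0, 0, 0, 0, 1, 0, 0, 0]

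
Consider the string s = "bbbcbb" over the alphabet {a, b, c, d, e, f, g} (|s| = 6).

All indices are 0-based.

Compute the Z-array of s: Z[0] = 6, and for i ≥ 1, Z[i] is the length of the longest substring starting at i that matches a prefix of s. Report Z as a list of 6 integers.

[6, 2, 1, 0, 2, 1]

Z[0]=6
i=1: fresh scan; Z[1]=2 extend→box=[1,3)
i=2: min(r-i=1, Z[1]=2)=1; Z[2]=1
i=3: fresh scan; Z[3]=0
i=4: fresh scan; Z[4]=2 extend→box=[4,6)
i=5: min(r-i=1, Z[1]=2)=1; Z[5]=1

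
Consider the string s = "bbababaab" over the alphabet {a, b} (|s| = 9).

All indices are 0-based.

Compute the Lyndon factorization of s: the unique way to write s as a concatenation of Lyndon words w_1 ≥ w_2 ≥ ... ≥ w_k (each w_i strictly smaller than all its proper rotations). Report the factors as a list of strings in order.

["b", "b", "ab", "ab", "aab"]

emit factor 1: 'b' (i=0, period=1)
emit factor 2: 'b' (i=1, period=1)
emit factor 3: 'ab' (i=2, period=2)
emit factor 4: 'ab' (i=4, period=2)
emit factor 5: 'aab' (i=6, period=3)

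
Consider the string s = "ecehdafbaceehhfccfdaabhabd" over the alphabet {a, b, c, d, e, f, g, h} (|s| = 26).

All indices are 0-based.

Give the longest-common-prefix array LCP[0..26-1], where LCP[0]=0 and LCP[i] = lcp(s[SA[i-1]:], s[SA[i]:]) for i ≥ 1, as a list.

[0, 1, 2, 1, 1, 0, 1, 1, 0, 1, 2, 1, 0, 1, 2, 0, 1, 1, 2, 0, 1, 1, 0, 1, 1, 1]

rank→(start, suffix):
  0 → (19, 'aabhabd')
  1 → (23, 'abd')
  2 → (20, 'abhabd')
  3 → (8, 'aceehhfccfdaabhabd')
  4 → (5, 'afbaceehhfccfdaabhabd')
  5 → (7, 'baceehhfccfdaabhabd')
  6 → (24, 'bd')
  7 → (21, 'bhabd')
  8 → (15, 'ccfdaabhabd')
  9 → (9, 'ceehhfccfdaabhabd')
  10 → (1, 'cehdafbaceehhfccfdaabhabd')
  11 → (16, 'cfdaabhabd')
  12 → (25, 'd')
  13 → (18, 'daabhabd')
  14 → (4, 'dafbaceehhfccfdaabhabd')
  15 → (0, 'ecehdafbaceehhfccfdaabhabd')
  16 → (10, 'eehhfccfdaabhabd')
  17 → (2, 'ehdafbaceehhfccfdaabhabd')
  18 → (11, 'ehhfccfdaabhabd')
  19 → (6, 'fbaceehhfccfdaabhabd')
  20 → (14, 'fccfdaabhabd')
  21 → (17, 'fdaabhabd')
  22 → (22, 'habd')
  23 → (3, 'hdafbaceehhfccfdaabhabd')
  24 → (13, 'hfccfdaabhabd')
  25 → (12, 'hhfccfdaabhabd')

SA = [19, 23, 20, 8, 5, 7, 24, 21, 15, 9, 1, 16, 25, 18, 4, 0, 10, 2, 11, 6, 14, 17, 22, 3, 13, 12]
rank  pair      lcp
   1  s[19:],s[23:]  1  'a'
   2  s[23:],s[20:]  2  'ab'
   3  s[20:],s[8:]  1  'a'
   4  s[8:],s[5:]  1  'a'
   5  s[5:],s[7:]  0  ''
   6  s[7:],s[24:]  1  'b'
   7  s[24:],s[21:]  1  'b'
   8  s[21:],s[15:]  0  ''
   9  s[15:],s[9:]  1  'c'
  10  s[9:],s[1:]  2  'ce'
  11  s[1:],s[16:]  1  'c'
  12  s[16:],s[25:]  0  ''
  13  s[25:],s[18:]  1  'd'
  14  s[18:],s[4:]  2  'da'
  15  s[4:],s[0:]  0  ''
  16  s[0:],s[10:]  1  'e'
  17  s[10:],s[2:]  1  'e'
  18  s[2:],s[11:]  2  'eh'
  19  s[11:],s[6:]  0  ''
  20  s[6:],s[14:]  1  'f'
  21  s[14:],s[17:]  1  'f'
  22  s[17:],s[22:]  0  ''
  23  s[22:],s[3:]  1  'h'
  24  s[3:],s[13:]  1  'h'
  25  s[13:],s[12:]  1  'h'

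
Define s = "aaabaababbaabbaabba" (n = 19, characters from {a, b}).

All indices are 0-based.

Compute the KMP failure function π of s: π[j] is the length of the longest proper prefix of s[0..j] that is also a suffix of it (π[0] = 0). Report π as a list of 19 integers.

π[0] = 0
j=1 s[j]='a': π[1]=1 (border 'a')
j=2 s[j]='a': π[2]=2 (border 'aa')
j=3 s[j]='b': k: 2→1→0; π[3]=0 (border '')
j=4 s[j]='a': π[4]=1 (border 'a')
j=5 s[j]='a': π[5]=2 (border 'aa')
j=6 s[j]='b': k: 2→1→0; π[6]=0 (border '')
j=7 s[j]='a': π[7]=1 (border 'a')
j=8 s[j]='b': k: 1→0; π[8]=0 (border '')
j=9 s[j]='b': π[9]=0 (border '')
j=10 s[j]='a': π[10]=1 (border 'a')
j=11 s[j]='a': π[11]=2 (border 'aa')
j=12 s[j]='b': k: 2→1→0; π[12]=0 (border '')
j=13 s[j]='b': π[13]=0 (border '')
j=14 s[j]='a': π[14]=1 (border 'a')
j=15 s[j]='a': π[15]=2 (border 'aa')
j=16 s[j]='b': k: 2→1→0; π[16]=0 (border '')
j=17 s[j]='b': π[17]=0 (border '')
j=18 s[j]='a': π[18]=1 (border 'a')

[0, 1, 2, 0, 1, 2, 0, 1, 0, 0, 1, 2, 0, 0, 1, 2, 0, 0, 1]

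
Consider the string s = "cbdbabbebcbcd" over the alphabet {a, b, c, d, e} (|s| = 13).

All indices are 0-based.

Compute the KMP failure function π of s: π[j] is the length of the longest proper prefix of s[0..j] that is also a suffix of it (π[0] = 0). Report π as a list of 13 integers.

π[0] = 0
j=1 s[j]='b': π[1]=0 (border '')
j=2 s[j]='d': π[2]=0 (border '')
j=3 s[j]='b': π[3]=0 (border '')
j=4 s[j]='a': π[4]=0 (border '')
j=5 s[j]='b': π[5]=0 (border '')
j=6 s[j]='b': π[6]=0 (border '')
j=7 s[j]='e': π[7]=0 (border '')
j=8 s[j]='b': π[8]=0 (border '')
j=9 s[j]='c': π[9]=1 (border 'c')
j=10 s[j]='b': π[10]=2 (border 'cb')
j=11 s[j]='c': k: 2→0; π[11]=1 (border 'c')
j=12 s[j]='d': k: 1→0; π[12]=0 (border '')

[0, 0, 0, 0, 0, 0, 0, 0, 0, 1, 2, 1, 0]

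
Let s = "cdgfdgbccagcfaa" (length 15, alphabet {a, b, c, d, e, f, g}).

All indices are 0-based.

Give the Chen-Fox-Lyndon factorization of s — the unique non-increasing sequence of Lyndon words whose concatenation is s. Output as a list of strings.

["cdgfdg", "bcc", "agcf", "a", "a"]

emit factor 1: 'cdgfdg' (i=0, period=6)
emit factor 2: 'bcc' (i=6, period=3)
emit factor 3: 'agcf' (i=9, period=4)
emit factor 4: 'a' (i=13, period=1)
emit factor 5: 'a' (i=14, period=1)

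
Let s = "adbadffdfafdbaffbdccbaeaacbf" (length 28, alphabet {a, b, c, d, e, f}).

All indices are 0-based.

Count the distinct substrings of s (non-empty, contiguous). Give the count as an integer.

sorted suffixes:
  #0 SA[0]=23  'aacbf'
  #1 SA[1]=24  'acbf'
  #2 SA[2]=0  'adbadffdfafdbaffbdccbaeaacbf'
  #3 SA[3]=3  'adffdfafdbaffbdccbaeaacbf'
  #4 SA[4]=21  'aeaacbf'
  #5 SA[5]=9  'afdbaffbdccbaeaacbf'
  #6 SA[6]=13  'affbdccbaeaacbf'
  #7 SA[7]=2  'badffdfafdbaffbdccbaeaacbf'
  #8 SA[8]=20  'baeaacbf'
  #9 SA[9]=12  'baffbdccbaeaacbf'
  #10 SA[10]=16  'bdccbaeaacbf'
  #11 SA[11]=26  'bf'
  #12 SA[12]=19  'cbaeaacbf'
  #13 SA[13]=25  'cbf'
  #14 SA[14]=18  'ccbaeaacbf'
  #15 SA[15]=1  'dbadffdfafdbaffbdccbaeaacbf'
  #16 SA[16]=11  'dbaffbdccbaeaacbf'
  #17 SA[17]=17  'dccbaeaacbf'
  #18 SA[18]=7  'dfafdbaffbdccbaeaacbf'
  #19 SA[19]=4  'dffdfafdbaffbdccbaeaacbf'
  #20 SA[20]=22  'eaacbf'
  #21 SA[21]=27  'f'
  #22 SA[22]=8  'fafdbaffbdccbaeaacbf'
  #23 SA[23]=15  'fbdccbaeaacbf'
  #24 SA[24]=10  'fdbaffbdccbaeaacbf'
  #25 SA[25]=6  'fdfafdbaffbdccbaeaacbf'
  #26 SA[26]=14  'ffbdccbaeaacbf'
  #27 SA[27]=5  'ffdfafdbaffbdccbaeaacbf'

SA = [23, 24, 0, 3, 21, 9, 13, 2, 20, 12, 16, 26, 19, 25, 18, 1, 11, 17, 7, 4, 22, 27, 8, 15, 10, 6, 14, 5]
[i] adj suffixes → lcp
  [1] 23/24 → 1 ('a')
  [2] 24/0 → 1 ('a')
  [3] 0/3 → 2 ('ad')
  [4] 3/21 → 1 ('a')
  [5] 21/9 → 1 ('a')
  [6] 9/13 → 2 ('af')
  [7] 13/2 → 0 ('')
  [8] 2/20 → 2 ('ba')
  [9] 20/12 → 2 ('ba')
  [10] 12/16 → 1 ('b')
  [11] 16/26 → 1 ('b')
  [12] 26/19 → 0 ('')
  [13] 19/25 → 2 ('cb')
  [14] 25/18 → 1 ('c')
  [15] 18/1 → 0 ('')
  [16] 1/11 → 3 ('dba')
  [17] 11/17 → 1 ('d')
  [18] 17/7 → 1 ('d')
  [19] 7/4 → 2 ('df')
  [20] 4/22 → 0 ('')
  [21] 22/27 → 0 ('')
  [22] 27/8 → 1 ('f')
  [23] 8/15 → 1 ('f')
  [24] 15/10 → 1 ('f')
  [25] 10/6 → 2 ('fd')
  [26] 6/14 → 1 ('f')
  [27] 14/5 → 2 ('ff')

n(n+1)/2 = 28·29/2 = 406
Σ LCP = 0 + 1 + 1 + 2 + 1 + 1 + 2 + 0 + 2 + 2 + 1 + 1 + 0 + 2 + 1 + 0 + 3 + 1 + 1 + 2 + 0 + 0 + 1 + 1 + 1 + 2 + 1 + 2 = 32
distinct = 406 − 32 = 374

374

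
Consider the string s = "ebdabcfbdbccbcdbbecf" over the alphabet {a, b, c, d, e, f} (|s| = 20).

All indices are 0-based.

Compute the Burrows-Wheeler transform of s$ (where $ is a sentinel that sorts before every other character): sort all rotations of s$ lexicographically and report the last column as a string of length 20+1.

rank  rotation               last
    0  $ebdabcfbdbccbcdbbecf  f
    1  abcfbdbccbcdbbecf$ebd  d
    2  bbecf$ebdabcfbdbccbcd  d
    3  bccbcdbbecf$ebdabcfbd  d
    4  bcdbbecf$ebdabcfbdbcc  c
    5  bcfbdbccbcdbbecf$ebda  a
    6  bdabcfbdbccbcdbbecf$e  e
    7  bdbccbcdbbecf$ebdabcf  f
    8  becf$ebdabcfbdbccbcdb  b
    9  cbcdbbecf$ebdabcfbdbc  c
   10  ccbcdbbecf$ebdabcfbdb  b
   11  cdbbecf$ebdabcfbdbccb  b
   12  cf$ebdabcfbdbccbcdbbe  e
   13  cfbdbccbcdbbecf$ebdab  b
   14  dabcfbdbccbcdbbecf$eb  b
   15  dbbecf$ebdabcfbdbccbc  c
   16  dbccbcdbbecf$ebdabcfb  b
   17  ebdabcfbdbccbcdbbecf$  $
   18  ecf$ebdabcfbdbccbcdbb  b
   19  f$ebdabcfbdbccbcdbbec  c
   20  fbdbccbcdbbecf$ebdabc  c

fdddcaefbcbbebbcb$bcc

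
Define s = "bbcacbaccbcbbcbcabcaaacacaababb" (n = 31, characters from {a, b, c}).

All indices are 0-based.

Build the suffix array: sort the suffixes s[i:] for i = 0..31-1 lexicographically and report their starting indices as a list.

[19, 25, 20, 26, 28, 16, 23, 21, 3, 6, 30, 27, 5, 29, 0, 11, 17, 14, 1, 9, 12, 18, 24, 15, 22, 2, 4, 10, 13, 8, 7]

rank→(start, suffix):
  0 → (19, 'aaacacaababb')
  1 → (25, 'aababb')
  2 → (20, 'aacacaababb')
  3 → (26, 'ababb')
  4 → (28, 'abb')
  5 → (16, 'abcaaacacaababb')
  6 → (23, 'acaababb')
  7 → (21, 'acacaababb')
  8 → (3, 'acbaccbcbbcbcabcaaacacaababb')
  9 → (6, 'accbcbbcbcabcaaacacaababb')
  10 → (30, 'b')
  11 → (27, 'babb')
  12 → (5, 'baccbcbbcbcabcaaacacaababb')
  13 → (29, 'bb')
  14 → (0, 'bbcacbaccbcbbcbcabcaaacacaababb')
  15 → (11, 'bbcbcabcaaacacaababb')
  16 → (17, 'bcaaacacaababb')
  17 → (14, 'bcabcaaacacaababb')
  18 → (1, 'bcacbaccbcbbcbcabcaaacacaababb')
  19 → (9, 'bcbbcbcabcaaacacaababb')
  20 → (12, 'bcbcabcaaacacaababb')
  21 → (18, 'caaacacaababb')
  22 → (24, 'caababb')
  23 → (15, 'cabcaaacacaababb')
  24 → (22, 'cacaababb')
  25 → (2, 'cacbaccbcbbcbcabcaaacacaababb')
  26 → (4, 'cbaccbcbbcbcabcaaacacaababb')
  27 → (10, 'cbbcbcabcaaacacaababb')
  28 → (13, 'cbcabcaaacacaababb')
  29 → (8, 'cbcbbcbcabcaaacacaababb')
  30 → (7, 'ccbcbbcbcabcaaacacaababb')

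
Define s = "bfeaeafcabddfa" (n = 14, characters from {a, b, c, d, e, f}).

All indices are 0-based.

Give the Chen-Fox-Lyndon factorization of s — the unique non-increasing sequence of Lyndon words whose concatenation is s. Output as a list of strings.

["bfe", "aeafc", "abddf", "a"]

emit factor 1: 'bfe' (i=0, period=3)
emit factor 2: 'aeafc' (i=3, period=5)
emit factor 3: 'abddf' (i=8, period=5)
emit factor 4: 'a' (i=13, period=1)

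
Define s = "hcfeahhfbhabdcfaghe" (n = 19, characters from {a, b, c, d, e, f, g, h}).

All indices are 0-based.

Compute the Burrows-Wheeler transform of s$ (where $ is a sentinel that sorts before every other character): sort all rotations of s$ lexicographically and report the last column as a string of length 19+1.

rank  rotation              last
    0  $hcfeahhfbhabdcfaghe  e
    1  abdcfaghe$hcfeahhfbh  h
    2  aghe$hcfeahhfbhabdcf  f
    3  ahhfbhabdcfaghe$hcfe  e
    4  bdcfaghe$hcfeahhfbha  a
    5  bhabdcfaghe$hcfeahhf  f
    6  cfaghe$hcfeahhfbhabd  d
    7  cfeahhfbhabdcfaghe$h  h
    8  dcfaghe$hcfeahhfbhab  b
    9  e$hcfeahhfbhabdcfagh  h
   10  eahhfbhabdcfaghe$hcf  f
   11  faghe$hcfeahhfbhabdc  c
   12  fbhabdcfaghe$hcfeahh  h
   13  feahhfbhabdcfaghe$hc  c
   14  ghe$hcfeahhfbhabdcfa  a
   15  habdcfaghe$hcfeahhfb  b
   16  hcfeahhfbhabdcfaghe$  $
   17  he$hcfeahhfbhabdcfag  g
   18  hfbhabdcfaghe$hcfeah  h
   19  hhfbhabdcfaghe$hcfea  a

ehfeafdhbhfchcab$gha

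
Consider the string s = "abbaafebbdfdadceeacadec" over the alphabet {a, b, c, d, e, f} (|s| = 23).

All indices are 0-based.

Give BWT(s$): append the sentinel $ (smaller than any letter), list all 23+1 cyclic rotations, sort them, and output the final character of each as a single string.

rank  rotation                  last
    0  $abbaafebbdfdadceeacadec  c
    1  aafebbdfdadceeacadec$abb  b
    2  abbaafebbdfdadceeacadec$  $
    3  acadec$abbaafebbdfdadcee  e
    4  adceeacadec$abbaafebbdfd  d
    5  adec$abbaafebbdfdadceeac  c
    6  afebbdfdadceeacadec$abba  a
    7  baafebbdfdadceeacadec$ab  b
    8  bbaafebbdfdadceeacadec$a  a
    9  bbdfdadceeacadec$abbaafe  e
   10  bdfdadceeacadec$abbaafeb  b
   11  c$abbaafebbdfdadceeacade  e
   12  cadec$abbaafebbdfdadceea  a
   13  ceeacadec$abbaafebbdfdad  d
   14  dadceeacadec$abbaafebbdf  f
   15  dceeacadec$abbaafebbdfda  a
   16  dec$abbaafebbdfdadceeaca  a
   17  dfdadceeacadec$abbaafebb  b
   18  eacadec$abbaafebbdfdadce  e
   19  ebbdfdadceeacadec$abbaaf  f
   20  ec$abbaafebbdfdadceeacad  d
   21  eeacadec$abbaafebbdfdadc  c
   22  fdadceeacadec$abbaafebbd  d
   23  febbdfdadceeacadec$abbaa  a

cb$edcabaebeadfaabefdcda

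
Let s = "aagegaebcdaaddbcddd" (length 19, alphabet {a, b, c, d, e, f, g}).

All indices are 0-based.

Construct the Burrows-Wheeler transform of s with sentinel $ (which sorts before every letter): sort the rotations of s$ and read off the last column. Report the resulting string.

rank  rotation              last
    0  $aagegaebcdaaddbcddd  d
    1  aaddbcddd$aagegaebcd  d
    2  aagegaebcdaaddbcddd$  $
    3  addbcddd$aagegaebcda  a
    4  aebcdaaddbcddd$aageg  g
    5  agegaebcdaaddbcddd$a  a
    6  bcdaaddbcddd$aagegae  e
    7  bcddd$aagegaebcdaadd  d
    8  cdaaddbcddd$aagegaeb  b
    9  cddd$aagegaebcdaaddb  b
   10  d$aagegaebcdaaddbcdd  d
   11  daaddbcddd$aagegaebc  c
   12  dbcddd$aagegaebcdaad  d
   13  dd$aagegaebcdaaddbcd  d
   14  ddbcddd$aagegaebcdaa  a
   15  ddd$aagegaebcdaaddbc  c
   16  ebcdaaddbcddd$aagega  a
   17  egaebcdaaddbcddd$aag  g
   18  gaebcdaaddbcddd$aage  e
   19  gegaebcdaaddbcddd$aa  a

dd$agaedbbdcddacagea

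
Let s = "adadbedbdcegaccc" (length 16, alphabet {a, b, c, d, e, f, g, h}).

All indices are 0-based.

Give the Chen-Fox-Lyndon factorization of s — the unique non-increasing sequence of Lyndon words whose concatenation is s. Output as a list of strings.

emit factor 1: 'adadbedbdceg' (i=0, period=12)
emit factor 2: 'accc' (i=12, period=4)

["adadbedbdceg", "accc"]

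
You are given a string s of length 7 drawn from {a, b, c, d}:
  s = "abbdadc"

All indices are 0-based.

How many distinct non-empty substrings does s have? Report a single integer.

25

rank | idx | suffix
   0 |   0 | abbdadc
   1 |   4 | adc
   2 |   1 | bbdadc
   3 |   2 | bdadc
   4 |   6 | c
   5 |   3 | dadc
   6 |   5 | dc

SA = [0, 4, 1, 2, 6, 3, 5]
rank  pair      lcp
   1  s[0:],s[4:]  1  'a'
   2  s[4:],s[1:]  0  ''
   3  s[1:],s[2:]  1  'b'
   4  s[2:],s[6:]  0  ''
   5  s[6:],s[3:]  0  ''
   6  s[3:],s[5:]  1  'd'

n(n+1)/2 = 7·8/2 = 28
Σ LCP = 0 + 1 + 0 + 1 + 0 + 0 + 1 = 3
distinct = 28 − 3 = 25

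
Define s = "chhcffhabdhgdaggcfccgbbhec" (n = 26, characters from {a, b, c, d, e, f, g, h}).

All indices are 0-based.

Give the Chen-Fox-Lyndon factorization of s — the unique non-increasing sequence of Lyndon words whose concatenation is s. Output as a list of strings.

emit factor 1: 'chh' (i=0, period=3)
emit factor 2: 'cffh' (i=3, period=4)
emit factor 3: 'abdhgdaggcfccgbbhec' (i=7, period=19)

["chh", "cffh", "abdhgdaggcfccgbbhec"]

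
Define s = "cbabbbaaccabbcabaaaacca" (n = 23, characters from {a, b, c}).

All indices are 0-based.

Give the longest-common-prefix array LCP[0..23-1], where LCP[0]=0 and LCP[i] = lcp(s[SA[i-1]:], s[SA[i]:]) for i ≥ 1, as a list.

[0, 1, 3, 2, 5, 1, 2, 3, 1, 4, 0, 3, 2, 1, 2, 2, 1, 0, 2, 3, 1, 1, 3]

rank→(start, suffix):
  0 → (22, 'a')
  1 → (16, 'aaaacca')
  2 → (17, 'aaacca')
  3 → (18, 'aacca')
  4 → (6, 'aaccabbcabaaaacca')
  5 → (14, 'abaaaacca')
  6 → (2, 'abbbaaccabbcabaaaacca')
  7 → (10, 'abbcabaaaacca')
  8 → (19, 'acca')
  9 → (7, 'accabbcabaaaacca')
  10 → (15, 'baaaacca')
  11 → (5, 'baaccabbcabaaaacca')
  12 → (1, 'babbbaaccabbcabaaaacca')
  13 → (4, 'bbaaccabbcabaaaacca')
  14 → (3, 'bbbaaccabbcabaaaacca')
  15 → (11, 'bbcabaaaacca')
  16 → (12, 'bcabaaaacca')
  17 → (21, 'ca')
  18 → (13, 'cabaaaacca')
  19 → (9, 'cabbcabaaaacca')
  20 → (0, 'cbabbbaaccabbcabaaaacca')
  21 → (20, 'cca')
  22 → (8, 'ccabbcabaaaacca')

SA = [22, 16, 17, 18, 6, 14, 2, 10, 19, 7, 15, 5, 1, 4, 3, 11, 12, 21, 13, 9, 0, 20, 8]
[i] adj suffixes → lcp
  [1] 22/16 → 1 ('a')
  [2] 16/17 → 3 ('aaa')
  [3] 17/18 → 2 ('aa')
  [4] 18/6 → 5 ('aacca')
  [5] 6/14 → 1 ('a')
  [6] 14/2 → 2 ('ab')
  [7] 2/10 → 3 ('abb')
  [8] 10/19 → 1 ('a')
  [9] 19/7 → 4 ('acca')
  [10] 7/15 → 0 ('')
  [11] 15/5 → 3 ('baa')
  [12] 5/1 → 2 ('ba')
  [13] 1/4 → 1 ('b')
  [14] 4/3 → 2 ('bb')
  [15] 3/11 → 2 ('bb')
  [16] 11/12 → 1 ('b')
  [17] 12/21 → 0 ('')
  [18] 21/13 → 2 ('ca')
  [19] 13/9 → 3 ('cab')
  [20] 9/0 → 1 ('c')
  [21] 0/20 → 1 ('c')
  [22] 20/8 → 3 ('cca')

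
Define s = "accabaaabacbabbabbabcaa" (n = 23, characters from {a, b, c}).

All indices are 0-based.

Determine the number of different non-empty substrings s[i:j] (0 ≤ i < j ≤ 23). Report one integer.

rank→(start, suffix):
  0 → (22, 'a')
  1 → (21, 'aa')
  2 → (5, 'aaabacbabbabbabcaa')
  3 → (6, 'aabacbabbabbabcaa')
  4 → (3, 'abaaabacbabbabbabcaa')
  5 → (7, 'abacbabbabbabcaa')
  6 → (12, 'abbabbabcaa')
  7 → (15, 'abbabcaa')
  8 → (18, 'abcaa')
  9 → (9, 'acbabbabbabcaa')
  10 → (0, 'accabaaabacbabbabbabcaa')
  11 → (4, 'baaabacbabbabbabcaa')
  12 → (11, 'babbabbabcaa')
  13 → (14, 'babbabcaa')
  14 → (17, 'babcaa')
  15 → (8, 'bacbabbabbabcaa')
  16 → (13, 'bbabbabcaa')
  17 → (16, 'bbabcaa')
  18 → (19, 'bcaa')
  19 → (20, 'caa')
  20 → (2, 'cabaaabacbabbabbabcaa')
  21 → (10, 'cbabbabbabcaa')
  22 → (1, 'ccabaaabacbabbabbabcaa')

SA = [22, 21, 5, 6, 3, 7, 12, 15, 18, 9, 0, 4, 11, 14, 17, 8, 13, 16, 19, 20, 2, 10, 1]
[i] adj suffixes → lcp
  [1] 22/21 → 1 ('a')
  [2] 21/5 → 2 ('aa')
  [3] 5/6 → 2 ('aa')
  [4] 6/3 → 1 ('a')
  [5] 3/7 → 3 ('aba')
  [6] 7/12 → 2 ('ab')
  [7] 12/15 → 5 ('abbab')
  [8] 15/18 → 2 ('ab')
  [9] 18/9 → 1 ('a')
  [10] 9/0 → 2 ('ac')
  [11] 0/4 → 0 ('')
  [12] 4/11 → 2 ('ba')
  [13] 11/14 → 6 ('babbab')
  [14] 14/17 → 3 ('bab')
  [15] 17/8 → 2 ('ba')
  [16] 8/13 → 1 ('b')
  [17] 13/16 → 4 ('bbab')
  [18] 16/19 → 1 ('b')
  [19] 19/20 → 0 ('')
  [20] 20/2 → 2 ('ca')
  [21] 2/10 → 1 ('c')
  [22] 10/1 → 1 ('c')

n(n+1)/2 = 23·24/2 = 276
Σ LCP = 0 + 1 + 2 + 2 + 1 + 3 + 2 + 5 + 2 + 1 + 2 + 0 + 2 + 6 + 3 + 2 + 1 + 4 + 1 + 0 + 2 + 1 + 1 = 44
distinct = 276 − 44 = 232

232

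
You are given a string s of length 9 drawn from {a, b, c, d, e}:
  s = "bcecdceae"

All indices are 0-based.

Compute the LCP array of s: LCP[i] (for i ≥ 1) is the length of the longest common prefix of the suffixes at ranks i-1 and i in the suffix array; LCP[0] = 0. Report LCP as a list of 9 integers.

sorted suffixes:
  #0 SA[0]=7  'ae'
  #1 SA[1]=0  'bcecdceae'
  #2 SA[2]=3  'cdceae'
  #3 SA[3]=5  'ceae'
  #4 SA[4]=1  'cecdceae'
  #5 SA[5]=4  'dceae'
  #6 SA[6]=8  'e'
  #7 SA[7]=6  'eae'
  #8 SA[8]=2  'ecdceae'

SA = [7, 0, 3, 5, 1, 4, 8, 6, 2]
rank  pair      lcp
   1  s[7:],s[0:]  0  ''
   2  s[0:],s[3:]  0  ''
   3  s[3:],s[5:]  1  'c'
   4  s[5:],s[1:]  2  'ce'
   5  s[1:],s[4:]  0  ''
   6  s[4:],s[8:]  0  ''
   7  s[8:],s[6:]  1  'e'
   8  s[6:],s[2:]  1  'e'

[0, 0, 0, 1, 2, 0, 0, 1, 1]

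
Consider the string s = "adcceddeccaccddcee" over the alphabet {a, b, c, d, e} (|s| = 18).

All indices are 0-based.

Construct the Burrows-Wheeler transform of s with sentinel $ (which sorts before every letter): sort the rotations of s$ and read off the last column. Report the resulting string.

ec$ceadccdadcededcc

rank  rotation             last
    0  $adcceddeccaccddcee  e
    1  accddcee$adcceddecc  c
    2  adcceddeccaccddcee$  $
    3  caccddcee$adcceddec  c
    4  ccaccddcee$adccedde  e
    5  ccddcee$adcceddecca  a
    6  cceddeccaccddcee$ad  d
    7  cddcee$adcceddeccac  c
    8  ceddeccaccddcee$adc  c
    9  cee$adcceddeccaccdd  d
   10  dcceddeccaccddcee$a  a
   11  dcee$adcceddeccaccd  d
   12  ddcee$adcceddeccacc  c
   13  ddeccaccddcee$adcce  e
   14  deccaccddcee$adcced  d
   15  e$adcceddeccaccddce  e
   16  eccaccddcee$adccedd  d
   17  eddeccaccddcee$adcc  c
   18  ee$adcceddeccaccddc  c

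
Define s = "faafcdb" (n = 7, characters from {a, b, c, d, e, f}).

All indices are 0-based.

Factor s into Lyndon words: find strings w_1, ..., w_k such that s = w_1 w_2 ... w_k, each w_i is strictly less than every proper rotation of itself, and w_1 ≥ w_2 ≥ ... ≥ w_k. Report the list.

emit factor 1: 'f' (i=0, period=1)
emit factor 2: 'aafcdb' (i=1, period=6)

["f", "aafcdb"]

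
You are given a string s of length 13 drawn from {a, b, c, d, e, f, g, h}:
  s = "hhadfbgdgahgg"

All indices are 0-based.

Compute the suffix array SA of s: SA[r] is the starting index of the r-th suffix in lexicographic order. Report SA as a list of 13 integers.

[2, 9, 5, 3, 7, 4, 12, 8, 6, 11, 1, 10, 0]

rank→(start, suffix):
  0 → (2, 'adfbgdgahgg')
  1 → (9, 'ahgg')
  2 → (5, 'bgdgahgg')
  3 → (3, 'dfbgdgahgg')
  4 → (7, 'dgahgg')
  5 → (4, 'fbgdgahgg')
  6 → (12, 'g')
  7 → (8, 'gahgg')
  8 → (6, 'gdgahgg')
  9 → (11, 'gg')
  10 → (1, 'hadfbgdgahgg')
  11 → (10, 'hgg')
  12 → (0, 'hhadfbgdgahgg')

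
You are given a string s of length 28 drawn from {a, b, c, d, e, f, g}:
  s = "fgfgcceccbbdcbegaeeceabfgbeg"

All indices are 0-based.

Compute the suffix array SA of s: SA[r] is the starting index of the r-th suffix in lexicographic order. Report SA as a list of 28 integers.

[21, 16, 9, 10, 25, 13, 22, 8, 12, 7, 4, 19, 5, 11, 20, 6, 18, 17, 26, 14, 23, 2, 0, 27, 15, 24, 3, 1]

rank→(start, suffix):
  0 → (21, 'abfgbeg')
  1 → (16, 'aeeceabfgbeg')
  2 → (9, 'bbdcbegaeeceabfgbeg')
  3 → (10, 'bdcbegaeeceabfgbeg')
  4 → (25, 'beg')
  5 → (13, 'begaeeceabfgbeg')
  6 → (22, 'bfgbeg')
  7 → (8, 'cbbdcbegaeeceabfgbeg')
  8 → (12, 'cbegaeeceabfgbeg')
  9 → (7, 'ccbbdcbegaeeceabfgbeg')
  10 → (4, 'cceccbbdcbegaeeceabfgbeg')
  11 → (19, 'ceabfgbeg')
  12 → (5, 'ceccbbdcbegaeeceabfgbeg')
  13 → (11, 'dcbegaeeceabfgbeg')
  14 → (20, 'eabfgbeg')
  15 → (6, 'eccbbdcbegaeeceabfgbeg')
  16 → (18, 'eceabfgbeg')
  17 → (17, 'eeceabfgbeg')
  18 → (26, 'eg')
  19 → (14, 'egaeeceabfgbeg')
  20 → (23, 'fgbeg')
  21 → (2, 'fgcceccbbdcbegaeeceabfgbeg')
  22 → (0, 'fgfgcceccbbdcbegaeeceabfgbeg')
  23 → (27, 'g')
  24 → (15, 'gaeeceabfgbeg')
  25 → (24, 'gbeg')
  26 → (3, 'gcceccbbdcbegaeeceabfgbeg')
  27 → (1, 'gfgcceccbbdcbegaeeceabfgbeg')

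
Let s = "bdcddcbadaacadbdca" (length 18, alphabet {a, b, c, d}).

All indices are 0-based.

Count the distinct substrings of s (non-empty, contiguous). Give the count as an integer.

rank→(start, suffix):
  0 → (17, 'a')
  1 → (9, 'aacadbdca')
  2 → (10, 'acadbdca')
  3 → (7, 'adaacadbdca')
  4 → (12, 'adbdca')
  5 → (6, 'badaacadbdca')
  6 → (14, 'bdca')
  7 → (0, 'bdcddcbadaacadbdca')
  8 → (16, 'ca')
  9 → (11, 'cadbdca')
  10 → (5, 'cbadaacadbdca')
  11 → (2, 'cddcbadaacadbdca')
  12 → (8, 'daacadbdca')
  13 → (13, 'dbdca')
  14 → (15, 'dca')
  15 → (4, 'dcbadaacadbdca')
  16 → (1, 'dcddcbadaacadbdca')
  17 → (3, 'ddcbadaacadbdca')

SA = [17, 9, 10, 7, 12, 6, 14, 0, 16, 11, 5, 2, 8, 13, 15, 4, 1, 3]
[i] adj suffixes → lcp
  [1] 17/9 → 1 ('a')
  [2] 9/10 → 1 ('a')
  [3] 10/7 → 1 ('a')
  [4] 7/12 → 2 ('ad')
  [5] 12/6 → 0 ('')
  [6] 6/14 → 1 ('b')
  [7] 14/0 → 3 ('bdc')
  [8] 0/16 → 0 ('')
  [9] 16/11 → 2 ('ca')
  [10] 11/5 → 1 ('c')
  [11] 5/2 → 1 ('c')
  [12] 2/8 → 0 ('')
  [13] 8/13 → 1 ('d')
  [14] 13/15 → 1 ('d')
  [15] 15/4 → 2 ('dc')
  [16] 4/1 → 2 ('dc')
  [17] 1/3 → 1 ('d')

n(n+1)/2 = 18·19/2 = 171
Σ LCP = 0 + 1 + 1 + 1 + 2 + 0 + 1 + 3 + 0 + 2 + 1 + 1 + 0 + 1 + 1 + 2 + 2 + 1 = 20
distinct = 171 − 20 = 151

151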